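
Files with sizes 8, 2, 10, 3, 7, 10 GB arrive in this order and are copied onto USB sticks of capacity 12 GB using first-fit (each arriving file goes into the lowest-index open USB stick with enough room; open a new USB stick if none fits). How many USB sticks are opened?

4

  8 → USB stick 1 (new)  [load 8/12]
  2 → USB stick 1  [load 10/12]
  10 → USB stick 2 (new)  [load 10/12]
  3 → USB stick 3 (new)  [load 3/12]
  7 → USB stick 3  [load 10/12]
  10 → USB stick 4 (new)  [load 10/12]
4 USB sticks opened.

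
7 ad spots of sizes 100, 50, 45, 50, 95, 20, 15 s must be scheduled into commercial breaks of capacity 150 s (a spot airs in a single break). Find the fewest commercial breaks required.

3

Total = 100 + 95 + 50 + 50 + 45 + 20 + 15 = 375 s.
Lower bound: ⌈375/150⌉ = 3 commercial breaks.
A packing using 3 commercial breaks:
  break 1: 100 + 50 = 150
  break 2: 95 + 50 = 145
  break 3: 45 + 20 + 15 = 80
This matches the lower bound, so 3 is optimal.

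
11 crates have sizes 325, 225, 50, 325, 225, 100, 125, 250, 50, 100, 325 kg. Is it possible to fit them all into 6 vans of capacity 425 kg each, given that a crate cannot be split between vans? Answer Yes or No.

Yes

A valid assignment using 6 vans:
  van 1: 325 + 100 = 425
  van 2: 325 + 100 = 425
  van 3: 325 + 50 + 50 = 425
  van 4: 250 + 125 = 375
  van 5: 225 = 225
  van 6: 225 = 225
Every load is within 425 kg, so 6 vans suffice.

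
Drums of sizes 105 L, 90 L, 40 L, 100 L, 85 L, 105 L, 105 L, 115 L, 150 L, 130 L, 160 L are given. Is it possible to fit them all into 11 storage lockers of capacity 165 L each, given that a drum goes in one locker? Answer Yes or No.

A valid assignment using 10 storage lockers:
  locker 1: 160 = 160
  locker 2: 150 = 150
  locker 3: 130 = 130
  locker 4: 115 + 40 = 155
  locker 5: 105 = 105
  locker 6: 105 = 105
  locker 7: 105 = 105
  locker 8: 100 = 100
  locker 9: 90 = 90
  locker 10: 85 = 85
That uses only 10 ≤ 11, so 11 storage lockers are enough.

Yes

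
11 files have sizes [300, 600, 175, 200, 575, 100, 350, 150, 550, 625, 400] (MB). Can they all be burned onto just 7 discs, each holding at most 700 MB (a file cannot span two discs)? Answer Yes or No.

A valid assignment using 7 discs:
  disc 1: 625 = 625
  disc 2: 600 + 100 = 700
  disc 3: 575 = 575
  disc 4: 550 + 150 = 700
  disc 5: 400 + 300 = 700
  disc 6: 350 + 200 = 550
  disc 7: 175 = 175
Every load is within 700 MB, so 7 discs suffice.

Yes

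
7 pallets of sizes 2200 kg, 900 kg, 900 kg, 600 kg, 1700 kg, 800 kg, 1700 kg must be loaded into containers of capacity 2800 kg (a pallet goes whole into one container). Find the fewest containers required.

Total = 2200 + 1700 + 1700 + 900 + 900 + 800 + 600 = 8800 kg.
Lower bound: ⌈8800/2800⌉ = 4 containers.
A packing using 4 containers:
  container 1: 2200 + 600 = 2800
  container 2: 1700 + 900 = 2600
  container 3: 1700 + 900 = 2600
  container 4: 800 = 800
This matches the lower bound, so 4 is optimal.

4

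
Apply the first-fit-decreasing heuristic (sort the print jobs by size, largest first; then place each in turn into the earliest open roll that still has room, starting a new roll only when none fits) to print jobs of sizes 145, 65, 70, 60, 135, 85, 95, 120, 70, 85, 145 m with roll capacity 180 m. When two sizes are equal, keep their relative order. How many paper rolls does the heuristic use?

Sorted descending: 145, 145, 135, 120, 95, 85, 85, 70, 70, 65, 60.
  145 → roll 1 (new)  [load 145/180]
  145 → roll 2 (new)  [load 145/180]
  135 → roll 3 (new)  [load 135/180]
  120 → roll 4 (new)  [load 120/180]
  95 → roll 5 (new)  [load 95/180]
  85 → roll 5  [load 180/180]
  85 → roll 6 (new)  [load 85/180]
  70 → roll 6  [load 155/180]
  70 → roll 7 (new)  [load 70/180]
  65 → roll 7  [load 135/180]
  60 → roll 4  [load 180/180]
7 paper rolls opened.

7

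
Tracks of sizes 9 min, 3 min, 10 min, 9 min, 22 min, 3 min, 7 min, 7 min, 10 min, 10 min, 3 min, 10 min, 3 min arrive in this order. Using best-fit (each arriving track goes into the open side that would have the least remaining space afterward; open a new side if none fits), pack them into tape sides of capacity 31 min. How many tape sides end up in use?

  9 → side 1 (new)  [load 9/31]
  3 → side 1  [load 12/31]
  10 → side 1  [load 22/31]
  9 → side 1  [load 31/31]
  22 → side 2 (new)  [load 22/31]
  3 → side 2  [load 25/31]
  7 → side 3 (new)  [load 7/31]
  7 → side 3  [load 14/31]
  10 → side 3  [load 24/31]
  10 → side 4 (new)  [load 10/31]
  3 → side 2  [load 28/31]
  10 → side 4  [load 20/31]
  3 → side 2  [load 31/31]
4 tape sides opened.

4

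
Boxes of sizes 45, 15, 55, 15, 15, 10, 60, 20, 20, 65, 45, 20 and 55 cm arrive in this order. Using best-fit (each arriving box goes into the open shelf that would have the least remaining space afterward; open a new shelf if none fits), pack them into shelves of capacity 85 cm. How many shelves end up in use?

6

  45 → shelf 1 (new)  [load 45/85]
  15 → shelf 1  [load 60/85]
  55 → shelf 2 (new)  [load 55/85]
  15 → shelf 1  [load 75/85]
  15 → shelf 2  [load 70/85]
  10 → shelf 1  [load 85/85]
  60 → shelf 3 (new)  [load 60/85]
  20 → shelf 3  [load 80/85]
  20 → shelf 4 (new)  [load 20/85]
  65 → shelf 4  [load 85/85]
  45 → shelf 5 (new)  [load 45/85]
  20 → shelf 5  [load 65/85]
  55 → shelf 6 (new)  [load 55/85]
6 shelves opened.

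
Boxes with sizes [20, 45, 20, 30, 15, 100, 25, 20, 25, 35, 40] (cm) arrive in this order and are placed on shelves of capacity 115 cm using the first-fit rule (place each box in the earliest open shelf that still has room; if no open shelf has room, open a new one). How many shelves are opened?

4

  20 → shelf 1 (new)  [load 20/115]
  45 → shelf 1  [load 65/115]
  20 → shelf 1  [load 85/115]
  30 → shelf 1  [load 115/115]
  15 → shelf 2 (new)  [load 15/115]
  100 → shelf 2  [load 115/115]
  25 → shelf 3 (new)  [load 25/115]
  20 → shelf 3  [load 45/115]
  25 → shelf 3  [load 70/115]
  35 → shelf 3  [load 105/115]
  40 → shelf 4 (new)  [load 40/115]
4 shelves opened.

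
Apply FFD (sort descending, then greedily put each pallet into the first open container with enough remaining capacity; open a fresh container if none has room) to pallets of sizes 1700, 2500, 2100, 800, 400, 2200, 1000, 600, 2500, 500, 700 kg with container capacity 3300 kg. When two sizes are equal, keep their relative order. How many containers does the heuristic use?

Sorted descending: 2500, 2500, 2200, 2100, 1700, 1000, 800, 700, 600, 500, 400.
  2500 → container 1 (new)  [load 2500/3300]
  2500 → container 2 (new)  [load 2500/3300]
  2200 → container 3 (new)  [load 2200/3300]
  2100 → container 4 (new)  [load 2100/3300]
  1700 → container 5 (new)  [load 1700/3300]
  1000 → container 3  [load 3200/3300]
  800 → container 1  [load 3300/3300]
  700 → container 2  [load 3200/3300]
  600 → container 4  [load 2700/3300]
  500 → container 4  [load 3200/3300]
  400 → container 5  [load 2100/3300]
5 containers opened.

5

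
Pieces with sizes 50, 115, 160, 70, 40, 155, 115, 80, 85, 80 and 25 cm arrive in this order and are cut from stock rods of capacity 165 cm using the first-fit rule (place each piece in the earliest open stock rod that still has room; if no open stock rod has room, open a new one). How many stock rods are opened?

7

  50 → stock rod 1 (new)  [load 50/165]
  115 → stock rod 1  [load 165/165]
  160 → stock rod 2 (new)  [load 160/165]
  70 → stock rod 3 (new)  [load 70/165]
  40 → stock rod 3  [load 110/165]
  155 → stock rod 4 (new)  [load 155/165]
  115 → stock rod 5 (new)  [load 115/165]
  80 → stock rod 6 (new)  [load 80/165]
  85 → stock rod 6  [load 165/165]
  80 → stock rod 7 (new)  [load 80/165]
  25 → stock rod 3  [load 135/165]
7 stock rods opened.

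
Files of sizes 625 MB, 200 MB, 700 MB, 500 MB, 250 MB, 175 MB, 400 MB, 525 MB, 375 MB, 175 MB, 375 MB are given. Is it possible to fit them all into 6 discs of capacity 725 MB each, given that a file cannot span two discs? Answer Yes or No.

No

Total = 4300 MB; ⌈4300/725⌉ = 6.
7 files each exceed half the capacity and cannot share a disc, forcing at least 7 discs.
At least 7 discs are required, but only 6 are allowed.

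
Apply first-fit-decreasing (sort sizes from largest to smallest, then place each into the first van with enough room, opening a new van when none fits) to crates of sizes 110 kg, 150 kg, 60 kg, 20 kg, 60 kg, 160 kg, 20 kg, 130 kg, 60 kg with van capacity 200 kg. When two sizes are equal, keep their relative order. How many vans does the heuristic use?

5

Sorted descending: 160, 150, 130, 110, 60, 60, 60, 20, 20.
  160 → van 1 (new)  [load 160/200]
  150 → van 2 (new)  [load 150/200]
  130 → van 3 (new)  [load 130/200]
  110 → van 4 (new)  [load 110/200]
  60 → van 3  [load 190/200]
  60 → van 4  [load 170/200]
  60 → van 5 (new)  [load 60/200]
  20 → van 1  [load 180/200]
  20 → van 1  [load 200/200]
5 vans opened.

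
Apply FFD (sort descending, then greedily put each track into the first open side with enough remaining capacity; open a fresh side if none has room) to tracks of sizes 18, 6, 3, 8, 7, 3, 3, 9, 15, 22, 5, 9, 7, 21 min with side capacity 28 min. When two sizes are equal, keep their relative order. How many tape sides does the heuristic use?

Sorted descending: 22, 21, 18, 15, 9, 9, 8, 7, 7, 6, 5, 3, 3, 3.
  22 → side 1 (new)  [load 22/28]
  21 → side 2 (new)  [load 21/28]
  18 → side 3 (new)  [load 18/28]
  15 → side 4 (new)  [load 15/28]
  9 → side 3  [load 27/28]
  9 → side 4  [load 24/28]
  8 → side 5 (new)  [load 8/28]
  7 → side 2  [load 28/28]
  7 → side 5  [load 15/28]
  6 → side 1  [load 28/28]
  5 → side 5  [load 20/28]
  3 → side 4  [load 27/28]
  3 → side 5  [load 23/28]
  3 → side 5  [load 26/28]
5 tape sides opened.

5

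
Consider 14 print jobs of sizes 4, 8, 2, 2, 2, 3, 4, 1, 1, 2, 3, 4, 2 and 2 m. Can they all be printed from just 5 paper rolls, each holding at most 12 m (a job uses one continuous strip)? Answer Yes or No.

A valid assignment using 4 paper rolls:
  roll 1: 8 + 4 = 12
  roll 2: 4 + 4 + 3 + 1 = 12
  roll 3: 3 + 2 + 2 + 2 + 2 + 1 = 12
  roll 4: 2 + 2 = 4
That uses only 4 ≤ 5, so 5 paper rolls are enough.

Yes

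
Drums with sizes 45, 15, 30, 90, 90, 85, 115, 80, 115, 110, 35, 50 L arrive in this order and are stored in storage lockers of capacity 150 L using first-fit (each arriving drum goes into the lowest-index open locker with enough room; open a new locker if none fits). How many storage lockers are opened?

  45 → locker 1 (new)  [load 45/150]
  15 → locker 1  [load 60/150]
  30 → locker 1  [load 90/150]
  90 → locker 2 (new)  [load 90/150]
  90 → locker 3 (new)  [load 90/150]
  85 → locker 4 (new)  [load 85/150]
  115 → locker 5 (new)  [load 115/150]
  80 → locker 6 (new)  [load 80/150]
  115 → locker 7 (new)  [load 115/150]
  110 → locker 8 (new)  [load 110/150]
  35 → locker 1  [load 125/150]
  50 → locker 2  [load 140/150]
8 storage lockers opened.

8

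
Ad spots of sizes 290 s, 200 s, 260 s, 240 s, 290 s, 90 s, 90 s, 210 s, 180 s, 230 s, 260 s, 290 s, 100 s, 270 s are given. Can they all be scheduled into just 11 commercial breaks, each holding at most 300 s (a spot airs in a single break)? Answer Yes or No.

Yes

A valid assignment using 11 commercial breaks:
  break 1: 290 = 290
  break 2: 290 = 290
  break 3: 290 = 290
  break 4: 270 = 270
  break 5: 260 = 260
  break 6: 260 = 260
  break 7: 240 = 240
  break 8: 230 = 230
  break 9: 210 + 90 = 300
  break 10: 200 + 100 = 300
  break 11: 180 + 90 = 270
Every load is within 300 s, so 11 commercial breaks suffice.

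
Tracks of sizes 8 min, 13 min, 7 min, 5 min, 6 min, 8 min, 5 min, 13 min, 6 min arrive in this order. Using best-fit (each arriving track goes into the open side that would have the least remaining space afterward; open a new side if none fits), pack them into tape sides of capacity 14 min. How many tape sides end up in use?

  8 → side 1 (new)  [load 8/14]
  13 → side 2 (new)  [load 13/14]
  7 → side 3 (new)  [load 7/14]
  5 → side 1  [load 13/14]
  6 → side 3  [load 13/14]
  8 → side 4 (new)  [load 8/14]
  5 → side 4  [load 13/14]
  13 → side 5 (new)  [load 13/14]
  6 → side 6 (new)  [load 6/14]
6 tape sides opened.

6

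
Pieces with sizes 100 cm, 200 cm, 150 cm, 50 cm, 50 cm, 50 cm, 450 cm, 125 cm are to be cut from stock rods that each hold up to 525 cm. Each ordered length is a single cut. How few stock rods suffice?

Total = 450 + 200 + 150 + 125 + 100 + 50 + 50 + 50 = 1175 cm.
Lower bound: ⌈1175/525⌉ = 3 stock rods.
A packing using 3 stock rods:
  stock rod 1: 450 + 50 = 500
  stock rod 2: 200 + 150 + 125 + 50 = 525
  stock rod 3: 100 + 50 = 150
This matches the lower bound, so 3 is optimal.

3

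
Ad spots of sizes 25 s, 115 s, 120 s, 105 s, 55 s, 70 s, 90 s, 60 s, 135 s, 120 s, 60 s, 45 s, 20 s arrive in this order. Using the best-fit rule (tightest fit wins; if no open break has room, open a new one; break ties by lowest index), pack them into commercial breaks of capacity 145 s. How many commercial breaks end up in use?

8

  25 → break 1 (new)  [load 25/145]
  115 → break 1  [load 140/145]
  120 → break 2 (new)  [load 120/145]
  105 → break 3 (new)  [load 105/145]
  55 → break 4 (new)  [load 55/145]
  70 → break 4  [load 125/145]
  90 → break 5 (new)  [load 90/145]
  60 → break 6 (new)  [load 60/145]
  135 → break 7 (new)  [load 135/145]
  120 → break 8 (new)  [load 120/145]
  60 → break 6  [load 120/145]
  45 → break 5  [load 135/145]
  20 → break 4  [load 145/145]
8 commercial breaks opened.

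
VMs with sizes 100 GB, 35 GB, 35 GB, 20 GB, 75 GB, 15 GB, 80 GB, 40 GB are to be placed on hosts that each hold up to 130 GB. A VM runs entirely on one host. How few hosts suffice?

4

Total = 100 + 80 + 75 + 40 + 35 + 35 + 20 + 15 = 400 GB.
Lower bound: ⌈400/130⌉ = 4 hosts.
A packing using 4 hosts:
  host 1: 100 + 20 = 120
  host 2: 80 + 40 = 120
  host 3: 75 + 35 + 15 = 125
  host 4: 35 = 35
This matches the lower bound, so 4 is optimal.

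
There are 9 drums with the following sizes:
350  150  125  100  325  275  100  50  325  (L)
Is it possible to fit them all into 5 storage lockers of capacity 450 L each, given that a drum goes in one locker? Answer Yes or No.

Yes

A valid assignment using 5 storage lockers:
  locker 1: 350 + 100 = 450
  locker 2: 325 + 125 = 450
  locker 3: 325 + 100 = 425
  locker 4: 275 + 150 = 425
  locker 5: 50 = 50
Every load is within 450 L, so 5 storage lockers suffice.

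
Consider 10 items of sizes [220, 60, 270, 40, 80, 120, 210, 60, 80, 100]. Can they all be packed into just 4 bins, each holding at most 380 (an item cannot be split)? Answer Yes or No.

A valid assignment using 4 bins:
  bin 1: 270 + 100 = 370
  bin 2: 220 + 120 + 40 = 380
  bin 3: 210 + 80 + 80 = 370
  bin 4: 60 + 60 = 120
Every load is within 380, so 4 bins suffice.

Yes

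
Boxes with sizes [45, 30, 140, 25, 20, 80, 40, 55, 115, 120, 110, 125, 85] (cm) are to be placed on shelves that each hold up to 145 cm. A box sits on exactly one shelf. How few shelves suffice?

Total = 140 + 125 + 120 + 115 + 110 + 85 + 80 + 55 + 45 + 40 + 30 + 25 + 20 = 990 cm.
Lower bound: ⌈990/145⌉ = 7 shelves.
A packing using 8 shelves:
  shelf 1: 140 = 140
  shelf 2: 125 + 20 = 145
  shelf 3: 120 + 25 = 145
  shelf 4: 115 + 30 = 145
  shelf 5: 110 = 110
  shelf 6: 85 + 55 = 140
  shelf 7: 80 + 45 = 125
  shelf 8: 40 = 40
No arrangement into 7 shelves stays within capacity, so 8 is optimal.

8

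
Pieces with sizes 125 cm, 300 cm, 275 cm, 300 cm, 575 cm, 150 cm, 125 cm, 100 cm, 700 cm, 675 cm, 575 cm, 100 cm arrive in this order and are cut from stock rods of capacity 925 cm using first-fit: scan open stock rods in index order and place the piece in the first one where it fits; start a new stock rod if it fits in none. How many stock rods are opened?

  125 → stock rod 1 (new)  [load 125/925]
  300 → stock rod 1  [load 425/925]
  275 → stock rod 1  [load 700/925]
  300 → stock rod 2 (new)  [load 300/925]
  575 → stock rod 2  [load 875/925]
  150 → stock rod 1  [load 850/925]
  125 → stock rod 3 (new)  [load 125/925]
  100 → stock rod 3  [load 225/925]
  700 → stock rod 3  [load 925/925]
  675 → stock rod 4 (new)  [load 675/925]
  575 → stock rod 5 (new)  [load 575/925]
  100 → stock rod 4  [load 775/925]
5 stock rods opened.

5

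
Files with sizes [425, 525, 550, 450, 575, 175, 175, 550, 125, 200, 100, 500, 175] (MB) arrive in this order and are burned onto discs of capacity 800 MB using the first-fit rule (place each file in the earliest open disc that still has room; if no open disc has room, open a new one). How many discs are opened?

  425 → disc 1 (new)  [load 425/800]
  525 → disc 2 (new)  [load 525/800]
  550 → disc 3 (new)  [load 550/800]
  450 → disc 4 (new)  [load 450/800]
  575 → disc 5 (new)  [load 575/800]
  175 → disc 1  [load 600/800]
  175 → disc 1  [load 775/800]
  550 → disc 6 (new)  [load 550/800]
  125 → disc 2  [load 650/800]
  200 → disc 3  [load 750/800]
  100 → disc 2  [load 750/800]
  500 → disc 7 (new)  [load 500/800]
  175 → disc 4  [load 625/800]
7 discs opened.

7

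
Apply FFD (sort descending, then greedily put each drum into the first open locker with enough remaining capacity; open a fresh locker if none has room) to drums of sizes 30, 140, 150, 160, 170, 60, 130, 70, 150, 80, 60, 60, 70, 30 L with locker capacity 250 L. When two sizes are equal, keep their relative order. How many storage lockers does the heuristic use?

6

Sorted descending: 170, 160, 150, 150, 140, 130, 80, 70, 70, 60, 60, 60, 30, 30.
  170 → locker 1 (new)  [load 170/250]
  160 → locker 2 (new)  [load 160/250]
  150 → locker 3 (new)  [load 150/250]
  150 → locker 4 (new)  [load 150/250]
  140 → locker 5 (new)  [load 140/250]
  130 → locker 6 (new)  [load 130/250]
  80 → locker 1  [load 250/250]
  70 → locker 2  [load 230/250]
  70 → locker 3  [load 220/250]
  60 → locker 4  [load 210/250]
  60 → locker 5  [load 200/250]
  60 → locker 6  [load 190/250]
  30 → locker 3  [load 250/250]
  30 → locker 4  [load 240/250]
6 storage lockers opened.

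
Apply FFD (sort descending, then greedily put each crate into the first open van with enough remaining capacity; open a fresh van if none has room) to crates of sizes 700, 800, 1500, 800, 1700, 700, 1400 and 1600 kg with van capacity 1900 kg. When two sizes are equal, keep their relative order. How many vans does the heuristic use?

Sorted descending: 1700, 1600, 1500, 1400, 800, 800, 700, 700.
  1700 → van 1 (new)  [load 1700/1900]
  1600 → van 2 (new)  [load 1600/1900]
  1500 → van 3 (new)  [load 1500/1900]
  1400 → van 4 (new)  [load 1400/1900]
  800 → van 5 (new)  [load 800/1900]
  800 → van 5  [load 1600/1900]
  700 → van 6 (new)  [load 700/1900]
  700 → van 6  [load 1400/1900]
6 vans opened.

6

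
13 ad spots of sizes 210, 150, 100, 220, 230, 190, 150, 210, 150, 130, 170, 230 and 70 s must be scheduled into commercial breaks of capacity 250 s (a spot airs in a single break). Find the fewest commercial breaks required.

11

Total = 230 + 230 + 220 + 210 + 210 + 190 + 170 + 150 + 150 + 150 + 130 + 100 + 70 = 2210 s.
Lower bound: ⌈2210/250⌉ = 9 commercial breaks.
Also, 11 ad spots each exceed 125 s, and no two of those can share a break, so at least 11 commercial breaks are needed.
A packing using 11 commercial breaks:
  break 1: 230 = 230
  break 2: 230 = 230
  break 3: 220 = 220
  break 4: 210 = 210
  break 5: 210 = 210
  break 6: 190 = 190
  break 7: 170 + 70 = 240
  break 8: 150 + 100 = 250
  break 9: 150 = 150
  break 10: 150 = 150
  break 11: 130 = 130
This matches the lower bound, so 11 is optimal.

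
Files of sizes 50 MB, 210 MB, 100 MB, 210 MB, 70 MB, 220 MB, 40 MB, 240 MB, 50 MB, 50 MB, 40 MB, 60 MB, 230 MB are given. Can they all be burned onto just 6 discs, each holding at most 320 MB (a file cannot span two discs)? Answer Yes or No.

A valid assignment using 5 discs:
  disc 1: 240 + 70 = 310
  disc 2: 230 + 50 + 40 = 320
  disc 3: 220 + 100 = 320
  disc 4: 210 + 60 + 50 = 320
  disc 5: 210 + 50 + 40 = 300
That uses only 5 ≤ 6, so 6 discs are enough.

Yes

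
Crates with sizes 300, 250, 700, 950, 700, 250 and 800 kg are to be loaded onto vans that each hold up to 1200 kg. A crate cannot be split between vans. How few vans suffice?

Total = 950 + 800 + 700 + 700 + 300 + 250 + 250 = 3950 kg.
Lower bound: ⌈3950/1200⌉ = 4 vans.
A packing using 4 vans:
  van 1: 950 + 250 = 1200
  van 2: 800 + 300 = 1100
  van 3: 700 + 250 = 950
  van 4: 700 = 700
This matches the lower bound, so 4 is optimal.

4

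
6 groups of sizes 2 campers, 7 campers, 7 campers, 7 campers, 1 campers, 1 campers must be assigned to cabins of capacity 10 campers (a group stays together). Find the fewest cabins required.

Total = 7 + 7 + 7 + 2 + 1 + 1 = 25 campers.
Lower bound: ⌈25/10⌉ = 3 cabins.
A packing using 3 cabins:
  cabin 1: 7 + 2 + 1 = 10
  cabin 2: 7 + 1 = 8
  cabin 3: 7 = 7
This matches the lower bound, so 3 is optimal.

3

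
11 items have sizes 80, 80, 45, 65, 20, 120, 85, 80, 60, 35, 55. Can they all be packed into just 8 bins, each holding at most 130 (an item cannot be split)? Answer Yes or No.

A valid assignment using 7 bins:
  bin 1: 120 = 120
  bin 2: 85 + 45 = 130
  bin 3: 80 + 35 = 115
  bin 4: 80 + 20 = 100
  bin 5: 80 = 80
  bin 6: 65 + 60 = 125
  bin 7: 55 = 55
That uses only 7 ≤ 8, so 8 bins are enough.

Yes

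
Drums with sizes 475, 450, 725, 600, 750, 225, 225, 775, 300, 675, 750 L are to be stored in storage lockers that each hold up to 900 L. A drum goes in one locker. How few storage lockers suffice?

Total = 775 + 750 + 750 + 725 + 675 + 600 + 475 + 450 + 300 + 225 + 225 = 5950 L.
Lower bound: ⌈5950/900⌉ = 7 storage lockers.
A packing using 8 storage lockers:
  locker 1: 775 = 775
  locker 2: 750 = 750
  locker 3: 750 = 750
  locker 4: 725 = 725
  locker 5: 675 + 225 = 900
  locker 6: 600 + 300 = 900
  locker 7: 475 + 225 = 700
  locker 8: 450 = 450
No arrangement into 7 storage lockers stays within capacity, so 8 is optimal.

8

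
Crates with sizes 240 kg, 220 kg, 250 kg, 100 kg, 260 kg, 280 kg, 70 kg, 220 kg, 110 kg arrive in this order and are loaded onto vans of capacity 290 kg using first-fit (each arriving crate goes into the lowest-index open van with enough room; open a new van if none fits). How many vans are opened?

7

  240 → van 1 (new)  [load 240/290]
  220 → van 2 (new)  [load 220/290]
  250 → van 3 (new)  [load 250/290]
  100 → van 4 (new)  [load 100/290]
  260 → van 5 (new)  [load 260/290]
  280 → van 6 (new)  [load 280/290]
  70 → van 2  [load 290/290]
  220 → van 7 (new)  [load 220/290]
  110 → van 4  [load 210/290]
7 vans opened.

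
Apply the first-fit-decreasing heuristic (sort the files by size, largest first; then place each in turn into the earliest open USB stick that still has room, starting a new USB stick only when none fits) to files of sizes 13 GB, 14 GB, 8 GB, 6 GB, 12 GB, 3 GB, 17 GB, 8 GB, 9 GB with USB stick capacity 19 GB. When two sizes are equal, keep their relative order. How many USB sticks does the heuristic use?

Sorted descending: 17, 14, 13, 12, 9, 8, 8, 6, 3.
  17 → USB stick 1 (new)  [load 17/19]
  14 → USB stick 2 (new)  [load 14/19]
  13 → USB stick 3 (new)  [load 13/19]
  12 → USB stick 4 (new)  [load 12/19]
  9 → USB stick 5 (new)  [load 9/19]
  8 → USB stick 5  [load 17/19]
  8 → USB stick 6 (new)  [load 8/19]
  6 → USB stick 3  [load 19/19]
  3 → USB stick 2  [load 17/19]
6 USB sticks opened.

6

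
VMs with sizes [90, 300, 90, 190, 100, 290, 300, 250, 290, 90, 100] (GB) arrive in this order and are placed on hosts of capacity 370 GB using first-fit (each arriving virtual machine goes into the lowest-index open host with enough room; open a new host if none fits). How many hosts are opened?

7

  90 → host 1 (new)  [load 90/370]
  300 → host 2 (new)  [load 300/370]
  90 → host 1  [load 180/370]
  190 → host 1  [load 370/370]
  100 → host 3 (new)  [load 100/370]
  290 → host 4 (new)  [load 290/370]
  300 → host 5 (new)  [load 300/370]
  250 → host 3  [load 350/370]
  290 → host 6 (new)  [load 290/370]
  90 → host 7 (new)  [load 90/370]
  100 → host 7  [load 190/370]
7 hosts opened.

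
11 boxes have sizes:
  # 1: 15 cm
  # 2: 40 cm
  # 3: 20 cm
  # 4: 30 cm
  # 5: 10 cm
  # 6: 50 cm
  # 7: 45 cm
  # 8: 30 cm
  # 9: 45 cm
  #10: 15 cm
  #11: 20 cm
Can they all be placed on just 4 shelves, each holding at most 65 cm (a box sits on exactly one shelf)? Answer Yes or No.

Total = 320 cm; ⌈320/65⌉ = 5.
At least 5 shelves are required, but only 4 are allowed.

No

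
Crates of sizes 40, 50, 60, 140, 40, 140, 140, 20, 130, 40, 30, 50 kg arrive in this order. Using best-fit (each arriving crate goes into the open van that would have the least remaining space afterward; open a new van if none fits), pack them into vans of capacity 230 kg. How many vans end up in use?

  40 → van 1 (new)  [load 40/230]
  50 → van 1  [load 90/230]
  60 → van 1  [load 150/230]
  140 → van 2 (new)  [load 140/230]
  40 → van 1  [load 190/230]
  140 → van 3 (new)  [load 140/230]
  140 → van 4 (new)  [load 140/230]
  20 → van 1  [load 210/230]
  130 → van 5 (new)  [load 130/230]
  40 → van 2  [load 180/230]
  30 → van 2  [load 210/230]
  50 → van 3  [load 190/230]
5 vans opened.

5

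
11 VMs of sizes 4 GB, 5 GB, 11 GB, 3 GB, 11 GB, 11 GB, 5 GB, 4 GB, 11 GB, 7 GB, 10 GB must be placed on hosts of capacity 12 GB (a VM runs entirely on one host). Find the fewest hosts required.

Total = 11 + 11 + 11 + 11 + 10 + 7 + 5 + 5 + 4 + 4 + 3 = 82 GB.
Lower bound: ⌈82/12⌉ = 7 hosts.
A packing using 8 hosts:
  host 1: 11 = 11
  host 2: 11 = 11
  host 3: 11 = 11
  host 4: 11 = 11
  host 5: 10 = 10
  host 6: 7 + 5 = 12
  host 7: 5 + 4 + 3 = 12
  host 8: 4 = 4
No arrangement into 7 hosts stays within capacity, so 8 is optimal.

8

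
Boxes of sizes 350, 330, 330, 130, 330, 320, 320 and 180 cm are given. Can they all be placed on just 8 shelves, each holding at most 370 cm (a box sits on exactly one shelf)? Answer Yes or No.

A valid assignment using 7 shelves:
  shelf 1: 350 = 350
  shelf 2: 330 = 330
  shelf 3: 330 = 330
  shelf 4: 330 = 330
  shelf 5: 320 = 320
  shelf 6: 320 = 320
  shelf 7: 180 + 130 = 310
That uses only 7 ≤ 8, so 8 shelves are enough.

Yes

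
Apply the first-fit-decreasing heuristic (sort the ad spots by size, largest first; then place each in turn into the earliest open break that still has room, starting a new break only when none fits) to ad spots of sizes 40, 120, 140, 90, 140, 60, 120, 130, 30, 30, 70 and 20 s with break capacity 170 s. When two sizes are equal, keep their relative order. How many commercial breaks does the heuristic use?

7

Sorted descending: 140, 140, 130, 120, 120, 90, 70, 60, 40, 30, 30, 20.
  140 → break 1 (new)  [load 140/170]
  140 → break 2 (new)  [load 140/170]
  130 → break 3 (new)  [load 130/170]
  120 → break 4 (new)  [load 120/170]
  120 → break 5 (new)  [load 120/170]
  90 → break 6 (new)  [load 90/170]
  70 → break 6  [load 160/170]
  60 → break 7 (new)  [load 60/170]
  40 → break 3  [load 170/170]
  30 → break 1  [load 170/170]
  30 → break 2  [load 170/170]
  20 → break 4  [load 140/170]
7 commercial breaks opened.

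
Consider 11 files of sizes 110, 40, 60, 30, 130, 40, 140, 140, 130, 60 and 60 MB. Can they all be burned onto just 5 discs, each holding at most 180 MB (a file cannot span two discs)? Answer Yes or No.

No

Total = 940 MB; ⌈940/180⌉ = 6.
At least 6 discs are required, but only 5 are allowed.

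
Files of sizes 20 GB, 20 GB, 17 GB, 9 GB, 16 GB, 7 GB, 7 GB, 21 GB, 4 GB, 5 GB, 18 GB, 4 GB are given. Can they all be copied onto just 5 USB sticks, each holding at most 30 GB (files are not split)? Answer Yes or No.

No

Total = 148 GB; ⌈148/30⌉ = 5.
6 files each exceed half the capacity and cannot share a USB stick, forcing at least 6 USB sticks.
At least 6 USB sticks are required, but only 5 are allowed.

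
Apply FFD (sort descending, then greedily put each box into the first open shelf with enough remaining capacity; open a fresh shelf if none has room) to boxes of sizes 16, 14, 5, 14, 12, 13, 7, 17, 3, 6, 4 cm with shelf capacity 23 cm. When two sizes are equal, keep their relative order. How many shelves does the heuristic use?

Sorted descending: 17, 16, 14, 14, 13, 12, 7, 6, 5, 4, 3.
  17 → shelf 1 (new)  [load 17/23]
  16 → shelf 2 (new)  [load 16/23]
  14 → shelf 3 (new)  [load 14/23]
  14 → shelf 4 (new)  [load 14/23]
  13 → shelf 5 (new)  [load 13/23]
  12 → shelf 6 (new)  [load 12/23]
  7 → shelf 2  [load 23/23]
  6 → shelf 1  [load 23/23]
  5 → shelf 3  [load 19/23]
  4 → shelf 3  [load 23/23]
  3 → shelf 4  [load 17/23]
6 shelves opened.

6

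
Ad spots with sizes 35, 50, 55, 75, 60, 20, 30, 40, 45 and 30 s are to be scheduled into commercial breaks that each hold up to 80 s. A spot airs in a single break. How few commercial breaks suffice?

6

Total = 75 + 60 + 55 + 50 + 45 + 40 + 35 + 30 + 30 + 20 = 440 s.
Lower bound: ⌈440/80⌉ = 6 commercial breaks.
A packing using 6 commercial breaks:
  break 1: 75 = 75
  break 2: 60 + 20 = 80
  break 3: 55 = 55
  break 4: 50 + 30 = 80
  break 5: 45 + 35 = 80
  break 6: 40 + 30 = 70
This matches the lower bound, so 6 is optimal.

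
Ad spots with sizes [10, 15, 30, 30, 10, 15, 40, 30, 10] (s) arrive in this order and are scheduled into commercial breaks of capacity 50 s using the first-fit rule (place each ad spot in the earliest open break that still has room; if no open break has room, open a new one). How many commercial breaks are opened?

  10 → break 1 (new)  [load 10/50]
  15 → break 1  [load 25/50]
  30 → break 2 (new)  [load 30/50]
  30 → break 3 (new)  [load 30/50]
  10 → break 1  [load 35/50]
  15 → break 1  [load 50/50]
  40 → break 4 (new)  [load 40/50]
  30 → break 5 (new)  [load 30/50]
  10 → break 2  [load 40/50]
5 commercial breaks opened.

5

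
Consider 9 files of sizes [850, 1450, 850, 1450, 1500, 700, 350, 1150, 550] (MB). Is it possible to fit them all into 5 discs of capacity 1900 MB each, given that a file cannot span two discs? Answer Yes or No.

Total = 8850 MB; ⌈8850/1900⌉ = 5.
The bound of 5 does not rule out 5, but exhaustive search shows no assignment into 5 discs of capacity 1900 MB exists — the minimum is 6.

No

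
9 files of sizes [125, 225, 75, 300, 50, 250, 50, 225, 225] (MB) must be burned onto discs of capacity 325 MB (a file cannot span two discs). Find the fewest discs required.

Total = 300 + 250 + 225 + 225 + 225 + 125 + 75 + 50 + 50 = 1525 MB.
Lower bound: ⌈1525/325⌉ = 5 discs.
A packing using 6 discs:
  disc 1: 300 = 300
  disc 2: 250 + 75 = 325
  disc 3: 225 + 50 + 50 = 325
  disc 4: 225 = 225
  disc 5: 225 = 225
  disc 6: 125 = 125
No arrangement into 5 discs stays within capacity, so 6 is optimal.

6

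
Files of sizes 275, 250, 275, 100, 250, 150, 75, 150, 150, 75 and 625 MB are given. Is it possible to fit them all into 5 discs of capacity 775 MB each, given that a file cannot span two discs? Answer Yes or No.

A valid assignment using 4 discs:
  disc 1: 625 + 150 = 775
  disc 2: 275 + 275 + 150 + 75 = 775
  disc 3: 250 + 250 + 150 + 100 = 750
  disc 4: 75 = 75
That uses only 4 ≤ 5, so 5 discs are enough.

Yes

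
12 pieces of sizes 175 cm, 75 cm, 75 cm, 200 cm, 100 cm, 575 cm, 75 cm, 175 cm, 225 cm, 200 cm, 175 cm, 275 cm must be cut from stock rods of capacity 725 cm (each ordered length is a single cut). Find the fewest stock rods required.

Total = 575 + 275 + 225 + 200 + 200 + 175 + 175 + 175 + 100 + 75 + 75 + 75 = 2325 cm.
Lower bound: ⌈2325/725⌉ = 4 stock rods.
A packing using 4 stock rods:
  stock rod 1: 575 + 100 = 675
  stock rod 2: 275 + 225 + 200 = 700
  stock rod 3: 200 + 175 + 175 + 175 = 725
  stock rod 4: 75 + 75 + 75 = 225
This matches the lower bound, so 4 is optimal.

4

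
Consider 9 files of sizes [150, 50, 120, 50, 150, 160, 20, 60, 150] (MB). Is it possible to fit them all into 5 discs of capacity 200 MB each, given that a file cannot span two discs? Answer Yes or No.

Yes

A valid assignment using 5 discs:
  disc 1: 160 + 20 = 180
  disc 2: 150 + 50 = 200
  disc 3: 150 + 50 = 200
  disc 4: 150 = 150
  disc 5: 120 + 60 = 180
Every load is within 200 MB, so 5 discs suffice.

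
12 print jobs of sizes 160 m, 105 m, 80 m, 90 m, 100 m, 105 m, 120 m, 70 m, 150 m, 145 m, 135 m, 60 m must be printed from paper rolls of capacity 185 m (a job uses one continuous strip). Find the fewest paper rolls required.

9

Total = 160 + 150 + 145 + 135 + 120 + 105 + 105 + 100 + 90 + 80 + 70 + 60 = 1320 m.
Lower bound: ⌈1320/185⌉ = 8 paper rolls.
A packing using 9 paper rolls:
  roll 1: 160 = 160
  roll 2: 150 = 150
  roll 3: 145 = 145
  roll 4: 135 = 135
  roll 5: 120 + 60 = 180
  roll 6: 105 + 80 = 185
  roll 7: 105 + 70 = 175
  roll 8: 100 = 100
  roll 9: 90 = 90
No arrangement into 8 paper rolls stays within capacity, so 9 is optimal.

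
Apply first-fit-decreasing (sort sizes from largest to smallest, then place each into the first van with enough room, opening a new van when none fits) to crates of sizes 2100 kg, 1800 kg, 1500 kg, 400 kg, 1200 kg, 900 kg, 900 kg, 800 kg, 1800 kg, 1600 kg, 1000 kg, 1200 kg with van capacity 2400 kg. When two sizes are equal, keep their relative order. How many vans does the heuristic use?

7

Sorted descending: 2100, 1800, 1800, 1600, 1500, 1200, 1200, 1000, 900, 900, 800, 400.
  2100 → van 1 (new)  [load 2100/2400]
  1800 → van 2 (new)  [load 1800/2400]
  1800 → van 3 (new)  [load 1800/2400]
  1600 → van 4 (new)  [load 1600/2400]
  1500 → van 5 (new)  [load 1500/2400]
  1200 → van 6 (new)  [load 1200/2400]
  1200 → van 6  [load 2400/2400]
  1000 → van 7 (new)  [load 1000/2400]
  900 → van 5  [load 2400/2400]
  900 → van 7  [load 1900/2400]
  800 → van 4  [load 2400/2400]
  400 → van 2  [load 2200/2400]
7 vans opened.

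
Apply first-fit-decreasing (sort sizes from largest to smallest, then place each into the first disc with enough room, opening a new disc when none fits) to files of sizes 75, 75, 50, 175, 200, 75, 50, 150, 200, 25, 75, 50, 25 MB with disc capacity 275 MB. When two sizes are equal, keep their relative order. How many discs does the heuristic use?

5

Sorted descending: 200, 200, 175, 150, 75, 75, 75, 75, 50, 50, 50, 25, 25.
  200 → disc 1 (new)  [load 200/275]
  200 → disc 2 (new)  [load 200/275]
  175 → disc 3 (new)  [load 175/275]
  150 → disc 4 (new)  [load 150/275]
  75 → disc 1  [load 275/275]
  75 → disc 2  [load 275/275]
  75 → disc 3  [load 250/275]
  75 → disc 4  [load 225/275]
  50 → disc 4  [load 275/275]
  50 → disc 5 (new)  [load 50/275]
  50 → disc 5  [load 100/275]
  25 → disc 3  [load 275/275]
  25 → disc 5  [load 125/275]
5 discs opened.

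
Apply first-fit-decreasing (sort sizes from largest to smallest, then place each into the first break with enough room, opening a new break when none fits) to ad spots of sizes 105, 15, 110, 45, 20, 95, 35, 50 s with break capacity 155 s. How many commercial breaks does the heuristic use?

Sorted descending: 110, 105, 95, 50, 45, 35, 20, 15.
  110 → break 1 (new)  [load 110/155]
  105 → break 2 (new)  [load 105/155]
  95 → break 3 (new)  [load 95/155]
  50 → break 2  [load 155/155]
  45 → break 1  [load 155/155]
  35 → break 3  [load 130/155]
  20 → break 3  [load 150/155]
  15 → break 4 (new)  [load 15/155]
4 commercial breaks opened.

4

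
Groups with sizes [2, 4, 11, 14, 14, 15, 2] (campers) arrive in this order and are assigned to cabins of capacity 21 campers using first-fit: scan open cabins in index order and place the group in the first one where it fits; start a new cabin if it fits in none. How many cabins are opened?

4

  2 → cabin 1 (new)  [load 2/21]
  4 → cabin 1  [load 6/21]
  11 → cabin 1  [load 17/21]
  14 → cabin 2 (new)  [load 14/21]
  14 → cabin 3 (new)  [load 14/21]
  15 → cabin 4 (new)  [load 15/21]
  2 → cabin 1  [load 19/21]
4 cabins opened.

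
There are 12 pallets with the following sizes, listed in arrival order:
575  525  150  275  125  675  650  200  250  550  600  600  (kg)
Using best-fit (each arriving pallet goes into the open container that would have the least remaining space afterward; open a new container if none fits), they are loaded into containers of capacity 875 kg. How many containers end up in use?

7

  575 → container 1 (new)  [load 575/875]
  525 → container 2 (new)  [load 525/875]
  150 → container 1  [load 725/875]
  275 → container 2  [load 800/875]
  125 → container 1  [load 850/875]
  675 → container 3 (new)  [load 675/875]
  650 → container 4 (new)  [load 650/875]
  200 → container 3  [load 875/875]
  250 → container 5 (new)  [load 250/875]
  550 → container 5  [load 800/875]
  600 → container 6 (new)  [load 600/875]
  600 → container 7 (new)  [load 600/875]
7 containers opened.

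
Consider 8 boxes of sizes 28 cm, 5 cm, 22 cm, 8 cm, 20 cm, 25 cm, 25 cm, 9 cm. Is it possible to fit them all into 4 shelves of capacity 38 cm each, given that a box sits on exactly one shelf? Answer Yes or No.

No

Total = 142 cm; ⌈142/38⌉ = 4.
5 boxes each exceed half the capacity and cannot share a shelf, forcing at least 5 shelves.
At least 5 shelves are required, but only 4 are allowed.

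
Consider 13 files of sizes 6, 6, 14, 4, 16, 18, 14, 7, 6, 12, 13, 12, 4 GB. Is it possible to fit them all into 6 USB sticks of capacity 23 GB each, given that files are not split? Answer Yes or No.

Total = 132 GB; ⌈132/23⌉ = 6.
7 files each exceed half the capacity and cannot share a USB stick, forcing at least 7 USB sticks.
At least 7 USB sticks are required, but only 6 are allowed.

No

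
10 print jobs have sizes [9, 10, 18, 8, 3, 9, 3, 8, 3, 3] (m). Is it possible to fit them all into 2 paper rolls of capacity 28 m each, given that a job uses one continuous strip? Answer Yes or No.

Total = 74 m; ⌈74/28⌉ = 3.
At least 3 paper rolls are required, but only 2 are allowed.

No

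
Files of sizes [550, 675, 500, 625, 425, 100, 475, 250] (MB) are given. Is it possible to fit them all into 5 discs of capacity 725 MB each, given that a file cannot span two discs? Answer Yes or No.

No

Total = 3600 MB; ⌈3600/725⌉ = 5.
6 files each exceed half the capacity and cannot share a disc, forcing at least 6 discs.
At least 6 discs are required, but only 5 are allowed.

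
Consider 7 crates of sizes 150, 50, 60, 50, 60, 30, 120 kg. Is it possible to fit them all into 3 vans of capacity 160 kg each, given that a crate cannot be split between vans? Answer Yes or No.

No

Total = 520 kg; ⌈520/160⌉ = 4.
At least 4 vans are required, but only 3 are allowed.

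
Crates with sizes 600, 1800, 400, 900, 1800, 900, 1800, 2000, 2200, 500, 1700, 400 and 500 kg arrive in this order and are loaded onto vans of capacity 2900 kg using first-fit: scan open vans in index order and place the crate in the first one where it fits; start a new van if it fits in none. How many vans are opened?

6

  600 → van 1 (new)  [load 600/2900]
  1800 → van 1  [load 2400/2900]
  400 → van 1  [load 2800/2900]
  900 → van 2 (new)  [load 900/2900]
  1800 → van 2  [load 2700/2900]
  900 → van 3 (new)  [load 900/2900]
  1800 → van 3  [load 2700/2900]
  2000 → van 4 (new)  [load 2000/2900]
  2200 → van 5 (new)  [load 2200/2900]
  500 → van 4  [load 2500/2900]
  1700 → van 6 (new)  [load 1700/2900]
  400 → van 4  [load 2900/2900]
  500 → van 5  [load 2700/2900]
6 vans opened.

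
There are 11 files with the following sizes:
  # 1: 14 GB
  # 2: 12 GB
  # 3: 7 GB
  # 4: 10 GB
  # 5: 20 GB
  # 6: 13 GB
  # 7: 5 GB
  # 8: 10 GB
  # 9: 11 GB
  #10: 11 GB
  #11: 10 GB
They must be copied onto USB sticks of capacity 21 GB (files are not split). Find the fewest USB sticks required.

7

Total = 20 + 14 + 13 + 12 + 11 + 11 + 10 + 10 + 10 + 7 + 5 = 123 GB.
Lower bound: ⌈123/21⌉ = 6 USB sticks.
A packing using 7 USB sticks:
  USB stick 1: 20 = 20
  USB stick 2: 14 + 7 = 21
  USB stick 3: 13 + 5 = 18
  USB stick 4: 12 = 12
  USB stick 5: 11 + 10 = 21
  USB stick 6: 11 + 10 = 21
  USB stick 7: 10 = 10
No arrangement into 6 USB sticks stays within capacity, so 7 is optimal.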